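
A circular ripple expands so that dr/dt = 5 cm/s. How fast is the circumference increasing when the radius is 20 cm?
10π cm/s

C = 2πr
dC/dt = 2π · dr/dt = 2π · 5 = 10π cm/s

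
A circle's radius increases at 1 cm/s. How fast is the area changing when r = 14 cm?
28π cm²/s

A = πr²
dA/dt = 2πr · dr/dt = 2π(14)(1) = 28π cm²/s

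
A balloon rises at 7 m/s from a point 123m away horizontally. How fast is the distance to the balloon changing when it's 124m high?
868√30505/30505 ≈ 4.97 m/s

z² = 123² + y²
z = √(123² + 124²) = √30505
dz/dt = y/z · dy/dt = 124/√30505 · 7 = 868√30505/30505 ≈ 4.97 m/s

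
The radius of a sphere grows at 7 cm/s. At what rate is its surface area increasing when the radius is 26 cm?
1456π cm²/s

S = 4πr²
dS/dt = dS/dr · dr/dt = 8πr · 7
At r = 26: dS/dt = 1456π cm²/s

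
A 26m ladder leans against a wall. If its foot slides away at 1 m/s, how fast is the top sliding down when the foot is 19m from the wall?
19√35/105 ≈ 1.071 m/s

x² + y² = 26²
2x·dx/dt + 2y·dy/dt = 0
dy/dt = -x/y · dx/dt = -19/(3√35) · 1 = -19√35/105 m/s
The top is descending at 19√35/105 ≈ 1.071 m/s.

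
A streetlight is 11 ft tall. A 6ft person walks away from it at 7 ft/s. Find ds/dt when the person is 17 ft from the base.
42/5 ft/s

By similar triangles: 11/(x+s) = 6/s
Solving: s = 6x/5
ds/dt = 6/5 · dx/dt = 6/5 · 7 = 42/5 ft/s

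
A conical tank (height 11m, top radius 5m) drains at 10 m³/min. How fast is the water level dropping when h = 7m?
242/(245π) ≈ 0.3144 m/min

r/h = 5/11, so r = (5/11)h
V = (1/3)πr²h = (1/3)π((5/11)h)²h = (25/363)πh³
dV/dh = (25/121)πh²
dh/dt = (dV/dt)/(dV/dh) = -10/((25/121)π·7²) = -242/(245π) m/min
The level is dropping at 242/(245π) ≈ 0.3144 m/min.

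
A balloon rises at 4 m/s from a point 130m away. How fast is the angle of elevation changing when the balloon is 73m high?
0.023393 rad/s

tan(θ) = y/130
sec²(θ) · dθ/dt = (1/130) · dy/dt
dθ/dt = cos²(θ)/130 · 4 = 130/(130² + 73²) · 4
dθ/dt = 0.023393 rad/s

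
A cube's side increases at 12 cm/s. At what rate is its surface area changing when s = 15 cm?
2160 cm²/s

A = 6s²
dA/dt = 12s · ds/dt = 12·15·12 = 2160 cm²/s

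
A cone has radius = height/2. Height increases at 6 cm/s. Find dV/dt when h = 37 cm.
4107π/2 cm³/s

V = (1/3)π(h/2)²h = πh³/12
dV/dt = πh²/4 · 6
At h = 37: dV/dt = 4107π/2 cm³/s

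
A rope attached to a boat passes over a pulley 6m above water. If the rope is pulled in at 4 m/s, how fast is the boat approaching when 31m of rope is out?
124√37/185 ≈ 4.077 m/s

rope² = x² + 6²
x = √(31² - 6²) = 5√37
dx/dt = (rope/x) · d(rope)/dt = (31/(5√37)) · (-4) = -124√37/185 m/s
The boat approaches at 124√37/185 ≈ 4.077 m/s.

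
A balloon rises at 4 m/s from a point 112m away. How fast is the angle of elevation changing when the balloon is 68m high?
0.026095 rad/s

tan(θ) = y/112
sec²(θ) · dθ/dt = (1/112) · dy/dt
dθ/dt = cos²(θ)/112 · 4 = 112/(112² + 68²) · 4
dθ/dt = 0.026095 rad/s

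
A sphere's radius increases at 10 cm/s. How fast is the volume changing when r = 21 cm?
17640π cm³/s

V = (4/3)πr³
dV/dt = dV/dr · dr/dt = 4πr² · 10
At r = 21: dV/dt = 17640π cm³/s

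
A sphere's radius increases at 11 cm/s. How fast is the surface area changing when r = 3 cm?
264π cm²/s

S = 4πr²
dS/dt = dS/dr · dr/dt = 8πr · 11
At r = 3: dS/dt = 264π cm²/s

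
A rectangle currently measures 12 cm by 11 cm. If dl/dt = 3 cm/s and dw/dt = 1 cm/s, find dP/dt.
8 cm/s

P = 2(l + w)
dP/dt = 2(dl/dt + dw/dt) = 2(3 + 1) = 8 cm/s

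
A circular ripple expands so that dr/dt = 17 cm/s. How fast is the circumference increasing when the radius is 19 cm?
34π cm/s

C = 2πr
dC/dt = 2π · dr/dt = 2π · 17 = 34π cm/s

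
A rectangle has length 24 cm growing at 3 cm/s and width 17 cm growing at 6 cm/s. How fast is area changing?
195 cm²/s

A = lw
dA/dt = w·dl/dt + l·dw/dt = 17·3 + 24·6 = 195 cm²/s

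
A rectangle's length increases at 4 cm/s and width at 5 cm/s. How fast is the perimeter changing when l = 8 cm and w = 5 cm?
18 cm/s

P = 2(l + w)
dP/dt = 2(dl/dt + dw/dt) = 2(4 + 5) = 18 cm/s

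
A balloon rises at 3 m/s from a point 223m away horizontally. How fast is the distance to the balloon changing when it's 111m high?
333√2482/12410 ≈ 1.337 m/s

z² = 223² + y²
z = √(223² + 111²) = 5√2482
dz/dt = y/z · dy/dt = 111/(5√2482) · 3 = 333√2482/12410 ≈ 1.337 m/s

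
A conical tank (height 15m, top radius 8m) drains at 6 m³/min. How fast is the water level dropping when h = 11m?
675/(3872π) ≈ 0.05549 m/min

r/h = 8/15, so r = (8/15)h
V = (1/3)πr²h = (1/3)π((8/15)h)²h = (64/675)πh³
dV/dh = (64/225)πh²
dh/dt = (dV/dt)/(dV/dh) = -6/((64/225)π·11²) = -675/(3872π) m/min
The level is dropping at 675/(3872π) ≈ 0.05549 m/min.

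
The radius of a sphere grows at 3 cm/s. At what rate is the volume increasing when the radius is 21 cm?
5292π cm³/s

V = (4/3)πr³
dV/dt = dV/dr · dr/dt = 4πr² · 3
At r = 21: dV/dt = 5292π cm³/s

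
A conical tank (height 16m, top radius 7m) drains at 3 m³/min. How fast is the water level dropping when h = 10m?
192/(1225π) ≈ 0.04989 m/min

r/h = 7/16, so r = (7/16)h
V = (1/3)πr²h = (1/3)π((7/16)h)²h = (49/768)πh³
dV/dh = (49/256)πh²
dh/dt = (dV/dt)/(dV/dh) = -3/((49/256)π·10²) = -192/(1225π) m/min
The level is dropping at 192/(1225π) ≈ 0.04989 m/min.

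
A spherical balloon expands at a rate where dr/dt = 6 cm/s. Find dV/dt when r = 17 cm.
6936π cm³/s

V = (4/3)πr³
dV/dt = dV/dr · dr/dt = 4πr² · 6
At r = 17: dV/dt = 6936π cm³/s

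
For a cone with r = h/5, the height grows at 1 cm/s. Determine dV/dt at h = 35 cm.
49π cm³/s

V = (1/3)π(h/5)²h = πh³/75
dV/dt = πh²/25 · 1
At h = 35: dV/dt = 49π cm³/s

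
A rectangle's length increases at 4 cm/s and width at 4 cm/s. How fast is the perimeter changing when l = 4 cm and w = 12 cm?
16 cm/s

P = 2(l + w)
dP/dt = 2(dl/dt + dw/dt) = 2(4 + 4) = 16 cm/s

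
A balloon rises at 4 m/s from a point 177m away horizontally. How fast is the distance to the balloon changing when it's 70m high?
280√36229/36229 ≈ 1.471 m/s

z² = 177² + y²
z = √(177² + 70²) = √36229
dz/dt = y/z · dy/dt = 70/√36229 · 4 = 280√36229/36229 ≈ 1.471 m/s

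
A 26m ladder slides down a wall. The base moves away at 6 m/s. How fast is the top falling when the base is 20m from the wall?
20√69/23 ≈ 7.223 m/s

x² + y² = 26²
2x·dx/dt + 2y·dy/dt = 0
dy/dt = -x/y · dx/dt = -20/(2√69) · 6 = -20√69/23 m/s
The top is descending at 20√69/23 ≈ 7.223 m/s.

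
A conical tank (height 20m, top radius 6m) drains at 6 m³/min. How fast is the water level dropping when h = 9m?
200/(243π) ≈ 0.262 m/min

r/h = 6/20, so r = (3/10)h
V = (1/3)πr²h = (1/3)π((3/10)h)²h = (3/100)πh³
dV/dh = (9/100)πh²
dh/dt = (dV/dt)/(dV/dh) = -6/((9/100)π·9²) = -200/(243π) m/min
The level is dropping at 200/(243π) ≈ 0.262 m/min.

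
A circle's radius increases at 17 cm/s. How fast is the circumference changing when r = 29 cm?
34π cm/s

C = 2πr
dC/dt = 2π · dr/dt = 2π · 17 = 34π cm/s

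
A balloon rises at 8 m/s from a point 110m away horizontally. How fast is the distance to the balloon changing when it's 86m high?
172√4874/2437 ≈ 4.927 m/s

z² = 110² + y²
z = √(110² + 86²) = 2√4874
dz/dt = y/z · dy/dt = 86/(2√4874) · 8 = 172√4874/2437 ≈ 4.927 m/s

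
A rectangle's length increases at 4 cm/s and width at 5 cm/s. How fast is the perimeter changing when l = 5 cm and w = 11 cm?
18 cm/s

P = 2(l + w)
dP/dt = 2(dl/dt + dw/dt) = 2(4 + 5) = 18 cm/s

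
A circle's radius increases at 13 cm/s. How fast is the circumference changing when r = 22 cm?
26π cm/s

C = 2πr
dC/dt = 2π · dr/dt = 2π · 13 = 26π cm/s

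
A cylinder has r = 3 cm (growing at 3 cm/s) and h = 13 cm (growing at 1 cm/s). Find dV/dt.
243π cm³/s

V = πr²h
dV/dt = 2πrh·dr/dt + πr²·dh/dt
= 2π(3)(13)(3) + π(3)²(1)
= 243π cm³/s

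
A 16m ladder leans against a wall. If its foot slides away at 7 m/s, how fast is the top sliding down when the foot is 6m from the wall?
21√55/55 ≈ 2.832 m/s

x² + y² = 16²
2x·dx/dt + 2y·dy/dt = 0
dy/dt = -x/y · dx/dt = -6/(2√55) · 7 = -21√55/55 m/s
The top is descending at 21√55/55 ≈ 2.832 m/s.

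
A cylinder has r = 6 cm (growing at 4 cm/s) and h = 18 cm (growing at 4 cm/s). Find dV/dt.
1008π cm³/s

V = πr²h
dV/dt = 2πrh·dr/dt + πr²·dh/dt
= 2π(6)(18)(4) + π(6)²(4)
= 1008π cm³/s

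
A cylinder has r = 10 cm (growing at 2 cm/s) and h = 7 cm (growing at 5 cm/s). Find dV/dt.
780π cm³/s

V = πr²h
dV/dt = 2πrh·dr/dt + πr²·dh/dt
= 2π(10)(7)(2) + π(10)²(5)
= 780π cm³/s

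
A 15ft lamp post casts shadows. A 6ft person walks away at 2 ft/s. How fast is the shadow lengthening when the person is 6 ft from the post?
4/3 ft/s

By similar triangles: 15/(x+s) = 6/s
Solving: s = 6x/9
ds/dt = 6/9 · dx/dt = 2/3 · 2 = 4/3 ft/s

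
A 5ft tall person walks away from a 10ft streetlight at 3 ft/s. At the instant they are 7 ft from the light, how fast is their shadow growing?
3 ft/s

By similar triangles: 10/(x+s) = 5/s
Solving: s = 5x/5
ds/dt = 5/5 · dx/dt = 1 · 3 = 3 ft/s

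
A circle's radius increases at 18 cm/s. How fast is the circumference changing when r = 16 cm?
36π cm/s

C = 2πr
dC/dt = 2π · dr/dt = 2π · 18 = 36π cm/s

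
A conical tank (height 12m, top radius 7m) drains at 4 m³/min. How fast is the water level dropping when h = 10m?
144/(1225π) ≈ 0.03742 m/min

r/h = 7/12, so r = (7/12)h
V = (1/3)πr²h = (1/3)π((7/12)h)²h = (49/432)πh³
dV/dh = (49/144)πh²
dh/dt = (dV/dt)/(dV/dh) = -4/((49/144)π·10²) = -144/(1225π) m/min
The level is dropping at 144/(1225π) ≈ 0.03742 m/min.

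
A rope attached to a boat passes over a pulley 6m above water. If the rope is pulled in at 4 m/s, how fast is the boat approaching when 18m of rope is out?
3√2 ≈ 4.243 m/s

rope² = x² + 6²
x = √(18² - 6²) = 12√2
dx/dt = (rope/x) · d(rope)/dt = (18/(12√2)) · (-4) = -3√2 m/s
The boat approaches at 3√2 ≈ 4.243 m/s.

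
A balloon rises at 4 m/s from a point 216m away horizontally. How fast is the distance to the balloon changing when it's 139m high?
556√65977/65977 ≈ 2.165 m/s

z² = 216² + y²
z = √(216² + 139²) = √65977
dz/dt = y/z · dy/dt = 139/√65977 · 4 = 556√65977/65977 ≈ 2.165 m/s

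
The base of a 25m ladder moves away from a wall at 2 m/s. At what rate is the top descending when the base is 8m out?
16√561/561 ≈ 0.6755 m/s

x² + y² = 25²
2x·dx/dt + 2y·dy/dt = 0
dy/dt = -x/y · dx/dt = -8/√561 · 2 = -16√561/561 m/s
The top is descending at 16√561/561 ≈ 0.6755 m/s.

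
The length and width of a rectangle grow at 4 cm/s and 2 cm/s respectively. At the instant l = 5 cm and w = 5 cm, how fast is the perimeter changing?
12 cm/s

P = 2(l + w)
dP/dt = 2(dl/dt + dw/dt) = 2(4 + 2) = 12 cm/s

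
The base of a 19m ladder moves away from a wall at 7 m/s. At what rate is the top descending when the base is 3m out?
21√22/88 ≈ 1.119 m/s

x² + y² = 19²
2x·dx/dt + 2y·dy/dt = 0
dy/dt = -x/y · dx/dt = -3/(4√22) · 7 = -21√22/88 m/s
The top is descending at 21√22/88 ≈ 1.119 m/s.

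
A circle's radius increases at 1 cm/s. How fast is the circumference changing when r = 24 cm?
2π cm/s

C = 2πr
dC/dt = 2π · dr/dt = 2π · 1 = 2π cm/s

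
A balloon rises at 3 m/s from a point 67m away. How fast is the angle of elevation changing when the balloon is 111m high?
0.011957 rad/s

tan(θ) = y/67
sec²(θ) · dθ/dt = (1/67) · dy/dt
dθ/dt = cos²(θ)/67 · 3 = 67/(67² + 111²) · 3
dθ/dt = 0.011957 rad/s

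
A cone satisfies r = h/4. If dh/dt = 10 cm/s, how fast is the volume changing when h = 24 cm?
360π cm³/s

V = (1/3)π(h/4)²h = πh³/48
dV/dt = πh²/16 · 10
At h = 24: dV/dt = 360π cm³/s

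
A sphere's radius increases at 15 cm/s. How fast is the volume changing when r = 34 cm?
69360π cm³/s

V = (4/3)πr³
dV/dt = dV/dr · dr/dt = 4πr² · 15
At r = 34: dV/dt = 69360π cm³/s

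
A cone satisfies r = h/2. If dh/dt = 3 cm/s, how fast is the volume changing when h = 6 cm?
27π cm³/s

V = (1/3)π(h/2)²h = πh³/12
dV/dt = πh²/4 · 3
At h = 6: dV/dt = 27π cm³/s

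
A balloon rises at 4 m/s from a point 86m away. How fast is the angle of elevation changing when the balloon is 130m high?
0.014159 rad/s

tan(θ) = y/86
sec²(θ) · dθ/dt = (1/86) · dy/dt
dθ/dt = cos²(θ)/86 · 4 = 86/(86² + 130²) · 4
dθ/dt = 0.014159 rad/s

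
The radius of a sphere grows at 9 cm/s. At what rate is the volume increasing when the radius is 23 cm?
19044π cm³/s

V = (4/3)πr³
dV/dt = dV/dr · dr/dt = 4πr² · 9
At r = 23: dV/dt = 19044π cm³/s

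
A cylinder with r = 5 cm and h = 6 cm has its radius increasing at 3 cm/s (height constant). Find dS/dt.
96π cm²/s

S = 2πrh + 2πr² (lateral + bases)
dS/dt = (2πh + 4πr)·dr/dt = (2π·6 + 4π·5)·3
= 96π cm²/s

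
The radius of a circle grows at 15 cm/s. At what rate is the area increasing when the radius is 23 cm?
690π cm²/s

A = πr²
dA/dt = 2πr · dr/dt = 2π(23)(15) = 690π cm²/s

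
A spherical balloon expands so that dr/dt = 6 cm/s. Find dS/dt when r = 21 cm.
1008π cm²/s

S = 4πr²
dS/dt = dS/dr · dr/dt = 8πr · 6
At r = 21: dS/dt = 1008π cm²/s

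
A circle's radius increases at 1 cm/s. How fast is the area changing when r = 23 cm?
46π cm²/s

A = πr²
dA/dt = 2πr · dr/dt = 2π(23)(1) = 46π cm²/s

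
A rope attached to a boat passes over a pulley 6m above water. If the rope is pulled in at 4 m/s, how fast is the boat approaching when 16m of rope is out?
32√55/55 ≈ 4.315 m/s

rope² = x² + 6²
x = √(16² - 6²) = 2√55
dx/dt = (rope/x) · d(rope)/dt = (16/(2√55)) · (-4) = -32√55/55 m/s
The boat approaches at 32√55/55 ≈ 4.315 m/s.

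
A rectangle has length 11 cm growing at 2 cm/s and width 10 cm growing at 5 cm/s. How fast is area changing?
75 cm²/s

A = lw
dA/dt = w·dl/dt + l·dw/dt = 10·2 + 11·5 = 75 cm²/s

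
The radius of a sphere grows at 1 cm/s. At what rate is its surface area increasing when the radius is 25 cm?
200π cm²/s

S = 4πr²
dS/dt = dS/dr · dr/dt = 8πr · 1
At r = 25: dS/dt = 200π cm²/s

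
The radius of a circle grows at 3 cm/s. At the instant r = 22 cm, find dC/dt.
6π cm/s

C = 2πr
dC/dt = 2π · dr/dt = 2π · 3 = 6π cm/s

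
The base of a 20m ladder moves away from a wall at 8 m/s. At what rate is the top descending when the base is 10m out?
8√3/3 ≈ 4.619 m/s

x² + y² = 20²
2x·dx/dt + 2y·dy/dt = 0
dy/dt = -x/y · dx/dt = -10/(10√3) · 8 = -8√3/3 m/s
The top is descending at 8√3/3 ≈ 4.619 m/s.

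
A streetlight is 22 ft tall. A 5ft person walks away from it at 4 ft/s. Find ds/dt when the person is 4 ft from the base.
20/17 ft/s

By similar triangles: 22/(x+s) = 5/s
Solving: s = 5x/17
ds/dt = 5/17 · dx/dt = 5/17 · 4 = 20/17 ft/s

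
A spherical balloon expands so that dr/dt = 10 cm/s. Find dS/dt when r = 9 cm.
720π cm²/s

S = 4πr²
dS/dt = dS/dr · dr/dt = 8πr · 10
At r = 9: dS/dt = 720π cm²/s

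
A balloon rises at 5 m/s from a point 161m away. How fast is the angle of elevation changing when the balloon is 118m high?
0.020203 rad/s

tan(θ) = y/161
sec²(θ) · dθ/dt = (1/161) · dy/dt
dθ/dt = cos²(θ)/161 · 5 = 161/(161² + 118²) · 5
dθ/dt = 0.020203 rad/s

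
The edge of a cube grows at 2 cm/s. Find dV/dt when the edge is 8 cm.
384 cm³/s

V = s³
dV/dt = 3s² · ds/dt = 3·8²·2 = 384 cm³/s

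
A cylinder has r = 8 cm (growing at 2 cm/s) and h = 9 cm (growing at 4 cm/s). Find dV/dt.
544π cm³/s

V = πr²h
dV/dt = 2πrh·dr/dt + πr²·dh/dt
= 2π(8)(9)(2) + π(8)²(4)
= 544π cm³/s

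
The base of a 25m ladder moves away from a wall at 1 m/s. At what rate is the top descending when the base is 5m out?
√6/12 ≈ 0.2041 m/s

x² + y² = 25²
2x·dx/dt + 2y·dy/dt = 0
dy/dt = -x/y · dx/dt = -5/(10√6) · 1 = -√6/12 m/s
The top is descending at √6/12 ≈ 0.2041 m/s.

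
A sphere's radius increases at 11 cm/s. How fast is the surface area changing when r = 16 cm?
1408π cm²/s

S = 4πr²
dS/dt = dS/dr · dr/dt = 8πr · 11
At r = 16: dS/dt = 1408π cm²/s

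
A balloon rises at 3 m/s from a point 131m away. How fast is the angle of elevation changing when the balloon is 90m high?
0.015558 rad/s

tan(θ) = y/131
sec²(θ) · dθ/dt = (1/131) · dy/dt
dθ/dt = cos²(θ)/131 · 3 = 131/(131² + 90²) · 3
dθ/dt = 0.015558 rad/s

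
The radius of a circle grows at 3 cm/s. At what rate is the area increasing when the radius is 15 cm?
90π cm²/s

A = πr²
dA/dt = 2πr · dr/dt = 2π(15)(3) = 90π cm²/s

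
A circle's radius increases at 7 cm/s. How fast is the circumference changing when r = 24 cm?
14π cm/s

C = 2πr
dC/dt = 2π · dr/dt = 2π · 7 = 14π cm/s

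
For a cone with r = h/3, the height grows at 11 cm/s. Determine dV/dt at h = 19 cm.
3971π/9 cm³/s

V = (1/3)π(h/3)²h = πh³/27
dV/dt = πh²/9 · 11
At h = 19: dV/dt = 3971π/9 cm³/s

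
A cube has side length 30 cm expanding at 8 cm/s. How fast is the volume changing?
21600 cm³/s

V = s³
dV/dt = 3s² · ds/dt = 3·30²·8 = 21600 cm³/s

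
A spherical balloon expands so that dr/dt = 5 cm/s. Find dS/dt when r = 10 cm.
400π cm²/s

S = 4πr²
dS/dt = dS/dr · dr/dt = 8πr · 5
At r = 10: dS/dt = 400π cm²/s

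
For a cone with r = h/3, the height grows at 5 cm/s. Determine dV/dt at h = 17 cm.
1445π/9 cm³/s

V = (1/3)π(h/3)²h = πh³/27
dV/dt = πh²/9 · 5
At h = 17: dV/dt = 1445π/9 cm³/s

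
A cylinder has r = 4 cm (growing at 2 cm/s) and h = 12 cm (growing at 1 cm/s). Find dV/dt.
208π cm³/s

V = πr²h
dV/dt = 2πrh·dr/dt + πr²·dh/dt
= 2π(4)(12)(2) + π(4)²(1)
= 208π cm³/s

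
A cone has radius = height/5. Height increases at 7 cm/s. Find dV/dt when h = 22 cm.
3388π/25 cm³/s

V = (1/3)π(h/5)²h = πh³/75
dV/dt = πh²/25 · 7
At h = 22: dV/dt = 3388π/25 cm³/s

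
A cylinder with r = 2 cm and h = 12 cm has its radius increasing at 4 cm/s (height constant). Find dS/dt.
128π cm²/s

S = 2πrh + 2πr² (lateral + bases)
dS/dt = (2πh + 4πr)·dr/dt = (2π·12 + 4π·2)·4
= 128π cm²/s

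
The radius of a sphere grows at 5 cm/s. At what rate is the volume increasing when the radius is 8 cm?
1280π cm³/s

V = (4/3)πr³
dV/dt = dV/dr · dr/dt = 4πr² · 5
At r = 8: dV/dt = 1280π cm³/s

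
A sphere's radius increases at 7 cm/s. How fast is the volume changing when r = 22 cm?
13552π cm³/s

V = (4/3)πr³
dV/dt = dV/dr · dr/dt = 4πr² · 7
At r = 22: dV/dt = 13552π cm³/s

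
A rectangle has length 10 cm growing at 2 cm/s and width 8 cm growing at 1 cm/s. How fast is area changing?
26 cm²/s

A = lw
dA/dt = w·dl/dt + l·dw/dt = 8·2 + 10·1 = 26 cm²/s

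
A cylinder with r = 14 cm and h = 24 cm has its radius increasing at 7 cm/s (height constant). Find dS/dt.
728π cm²/s

S = 2πrh + 2πr² (lateral + bases)
dS/dt = (2πh + 4πr)·dr/dt = (2π·24 + 4π·14)·7
= 728π cm²/s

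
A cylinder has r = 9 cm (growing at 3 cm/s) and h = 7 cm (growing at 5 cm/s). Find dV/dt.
783π cm³/s

V = πr²h
dV/dt = 2πrh·dr/dt + πr²·dh/dt
= 2π(9)(7)(3) + π(9)²(5)
= 783π cm³/s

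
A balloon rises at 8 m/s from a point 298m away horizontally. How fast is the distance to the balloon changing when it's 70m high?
140√23426/11713 ≈ 1.829 m/s

z² = 298² + y²
z = √(298² + 70²) = 2√23426
dz/dt = y/z · dy/dt = 70/(2√23426) · 8 = 140√23426/11713 ≈ 1.829 m/s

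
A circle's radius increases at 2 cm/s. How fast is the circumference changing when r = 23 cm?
4π cm/s

C = 2πr
dC/dt = 2π · dr/dt = 2π · 2 = 4π cm/s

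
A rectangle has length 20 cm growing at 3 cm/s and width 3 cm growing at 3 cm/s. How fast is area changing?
69 cm²/s

A = lw
dA/dt = w·dl/dt + l·dw/dt = 3·3 + 20·3 = 69 cm²/s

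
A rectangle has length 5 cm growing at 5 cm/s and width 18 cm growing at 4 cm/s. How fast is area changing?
110 cm²/s

A = lw
dA/dt = w·dl/dt + l·dw/dt = 18·5 + 5·4 = 110 cm²/s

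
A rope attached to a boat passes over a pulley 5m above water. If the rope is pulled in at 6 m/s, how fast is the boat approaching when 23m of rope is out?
23√14/14 ≈ 6.147 m/s

rope² = x² + 5²
x = √(23² - 5²) = 6√14
dx/dt = (rope/x) · d(rope)/dt = (23/(6√14)) · (-6) = -23√14/14 m/s
The boat approaches at 23√14/14 ≈ 6.147 m/s.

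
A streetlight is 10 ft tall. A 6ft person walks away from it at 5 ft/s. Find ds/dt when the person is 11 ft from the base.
15/2 ft/s

By similar triangles: 10/(x+s) = 6/s
Solving: s = 6x/4
ds/dt = 6/4 · dx/dt = 3/2 · 5 = 15/2 ft/s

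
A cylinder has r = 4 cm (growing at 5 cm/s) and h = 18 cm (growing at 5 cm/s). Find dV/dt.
800π cm³/s

V = πr²h
dV/dt = 2πrh·dr/dt + πr²·dh/dt
= 2π(4)(18)(5) + π(4)²(5)
= 800π cm³/s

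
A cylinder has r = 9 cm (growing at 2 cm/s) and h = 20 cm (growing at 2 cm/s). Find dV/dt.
882π cm³/s

V = πr²h
dV/dt = 2πrh·dr/dt + πr²·dh/dt
= 2π(9)(20)(2) + π(9)²(2)
= 882π cm³/s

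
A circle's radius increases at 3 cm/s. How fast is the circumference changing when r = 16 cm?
6π cm/s

C = 2πr
dC/dt = 2π · dr/dt = 2π · 3 = 6π cm/s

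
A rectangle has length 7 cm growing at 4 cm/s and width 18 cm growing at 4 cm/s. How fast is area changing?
100 cm²/s

A = lw
dA/dt = w·dl/dt + l·dw/dt = 18·4 + 7·4 = 100 cm²/s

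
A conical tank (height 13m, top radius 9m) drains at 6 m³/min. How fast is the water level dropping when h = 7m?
338/(1323π) ≈ 0.08132 m/min

r/h = 9/13, so r = (9/13)h
V = (1/3)πr²h = (1/3)π((9/13)h)²h = (27/169)πh³
dV/dh = (81/169)πh²
dh/dt = (dV/dt)/(dV/dh) = -6/((81/169)π·7²) = -338/(1323π) m/min
The level is dropping at 338/(1323π) ≈ 0.08132 m/min.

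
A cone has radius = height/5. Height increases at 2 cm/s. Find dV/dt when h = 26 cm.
1352π/25 cm³/s

V = (1/3)π(h/5)²h = πh³/75
dV/dt = πh²/25 · 2
At h = 26: dV/dt = 1352π/25 cm³/s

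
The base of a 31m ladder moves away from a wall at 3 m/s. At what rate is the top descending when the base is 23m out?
23√3/12 ≈ 3.32 m/s

x² + y² = 31²
2x·dx/dt + 2y·dy/dt = 0
dy/dt = -x/y · dx/dt = -23/(12√3) · 3 = -23√3/12 m/s
The top is descending at 23√3/12 ≈ 3.32 m/s.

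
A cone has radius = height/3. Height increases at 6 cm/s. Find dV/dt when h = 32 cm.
2048π/3 cm³/s

V = (1/3)π(h/3)²h = πh³/27
dV/dt = πh²/9 · 6
At h = 32: dV/dt = 2048π/3 cm³/s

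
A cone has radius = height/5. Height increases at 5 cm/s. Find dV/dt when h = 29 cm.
841π/5 cm³/s

V = (1/3)π(h/5)²h = πh³/75
dV/dt = πh²/25 · 5
At h = 29: dV/dt = 841π/5 cm³/s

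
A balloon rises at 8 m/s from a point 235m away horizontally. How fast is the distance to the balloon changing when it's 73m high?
292√60554/30277 ≈ 2.373 m/s

z² = 235² + y²
z = √(235² + 73²) = √60554
dz/dt = y/z · dy/dt = 73/√60554 · 8 = 292√60554/30277 ≈ 2.373 m/s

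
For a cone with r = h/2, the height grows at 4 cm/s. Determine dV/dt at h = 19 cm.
361π cm³/s

V = (1/3)π(h/2)²h = πh³/12
dV/dt = πh²/4 · 4
At h = 19: dV/dt = 361π cm³/s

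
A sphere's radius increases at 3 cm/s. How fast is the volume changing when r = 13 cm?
2028π cm³/s

V = (4/3)πr³
dV/dt = dV/dr · dr/dt = 4πr² · 3
At r = 13: dV/dt = 2028π cm³/s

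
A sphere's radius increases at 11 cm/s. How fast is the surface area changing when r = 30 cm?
2640π cm²/s

S = 4πr²
dS/dt = dS/dr · dr/dt = 8πr · 11
At r = 30: dS/dt = 2640π cm²/s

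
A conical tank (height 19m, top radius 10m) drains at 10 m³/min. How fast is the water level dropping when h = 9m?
361/(810π) ≈ 0.1419 m/min

r/h = 10/19, so r = (10/19)h
V = (1/3)πr²h = (1/3)π((10/19)h)²h = (100/1083)πh³
dV/dh = (100/361)πh²
dh/dt = (dV/dt)/(dV/dh) = -10/((100/361)π·9²) = -361/(810π) m/min
The level is dropping at 361/(810π) ≈ 0.1419 m/min.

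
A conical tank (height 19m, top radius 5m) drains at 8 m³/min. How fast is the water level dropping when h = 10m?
722/(625π) ≈ 0.3677 m/min

r/h = 5/19, so r = (5/19)h
V = (1/3)πr²h = (1/3)π((5/19)h)²h = (25/1083)πh³
dV/dh = (25/361)πh²
dh/dt = (dV/dt)/(dV/dh) = -8/((25/361)π·10²) = -722/(625π) m/min
The level is dropping at 722/(625π) ≈ 0.3677 m/min.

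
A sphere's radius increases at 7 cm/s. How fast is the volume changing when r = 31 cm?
26908π cm³/s

V = (4/3)πr³
dV/dt = dV/dr · dr/dt = 4πr² · 7
At r = 31: dV/dt = 26908π cm³/s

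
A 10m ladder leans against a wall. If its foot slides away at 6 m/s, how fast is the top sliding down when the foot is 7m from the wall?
14√51/17 ≈ 5.881 m/s

x² + y² = 10²
2x·dx/dt + 2y·dy/dt = 0
dy/dt = -x/y · dx/dt = -7/√51 · 6 = -14√51/17 m/s
The top is descending at 14√51/17 ≈ 5.881 m/s.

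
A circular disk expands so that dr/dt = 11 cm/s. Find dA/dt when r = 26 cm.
572π cm²/s

A = πr²
dA/dt = 2πr · dr/dt = 2π(26)(11) = 572π cm²/s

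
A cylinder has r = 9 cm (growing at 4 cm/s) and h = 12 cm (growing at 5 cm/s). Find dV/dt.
1269π cm³/s

V = πr²h
dV/dt = 2πrh·dr/dt + πr²·dh/dt
= 2π(9)(12)(4) + π(9)²(5)
= 1269π cm³/s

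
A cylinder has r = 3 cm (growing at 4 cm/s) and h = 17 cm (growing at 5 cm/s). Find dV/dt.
453π cm³/s

V = πr²h
dV/dt = 2πrh·dr/dt + πr²·dh/dt
= 2π(3)(17)(4) + π(3)²(5)
= 453π cm³/s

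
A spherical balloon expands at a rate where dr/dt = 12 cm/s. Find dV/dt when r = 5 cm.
1200π cm³/s

V = (4/3)πr³
dV/dt = dV/dr · dr/dt = 4πr² · 12
At r = 5: dV/dt = 1200π cm³/s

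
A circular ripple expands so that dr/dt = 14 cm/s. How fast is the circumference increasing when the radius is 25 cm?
28π cm/s

C = 2πr
dC/dt = 2π · dr/dt = 2π · 14 = 28π cm/s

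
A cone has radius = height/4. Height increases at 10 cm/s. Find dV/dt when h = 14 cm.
245π/2 cm³/s

V = (1/3)π(h/4)²h = πh³/48
dV/dt = πh²/16 · 10
At h = 14: dV/dt = 245π/2 cm³/s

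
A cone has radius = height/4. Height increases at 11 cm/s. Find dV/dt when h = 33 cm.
11979π/16 cm³/s

V = (1/3)π(h/4)²h = πh³/48
dV/dt = πh²/16 · 11
At h = 33: dV/dt = 11979π/16 cm³/s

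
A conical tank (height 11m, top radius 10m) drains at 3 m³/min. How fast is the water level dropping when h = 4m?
363/(1600π) ≈ 0.07222 m/min

r/h = 10/11, so r = (10/11)h
V = (1/3)πr²h = (1/3)π((10/11)h)²h = (100/363)πh³
dV/dh = (100/121)πh²
dh/dt = (dV/dt)/(dV/dh) = -3/((100/121)π·4²) = -363/(1600π) m/min
The level is dropping at 363/(1600π) ≈ 0.07222 m/min.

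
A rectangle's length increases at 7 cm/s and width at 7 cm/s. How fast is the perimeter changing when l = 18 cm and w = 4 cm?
28 cm/s

P = 2(l + w)
dP/dt = 2(dl/dt + dw/dt) = 2(7 + 7) = 28 cm/s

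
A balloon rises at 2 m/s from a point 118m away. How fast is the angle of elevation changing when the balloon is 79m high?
0.011703 rad/s

tan(θ) = y/118
sec²(θ) · dθ/dt = (1/118) · dy/dt
dθ/dt = cos²(θ)/118 · 2 = 118/(118² + 79²) · 2
dθ/dt = 0.011703 rad/s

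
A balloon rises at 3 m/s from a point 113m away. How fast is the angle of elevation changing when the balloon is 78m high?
0.017981 rad/s

tan(θ) = y/113
sec²(θ) · dθ/dt = (1/113) · dy/dt
dθ/dt = cos²(θ)/113 · 3 = 113/(113² + 78²) · 3
dθ/dt = 0.017981 rad/s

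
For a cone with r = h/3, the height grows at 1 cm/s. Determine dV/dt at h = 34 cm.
1156π/9 cm³/s

V = (1/3)π(h/3)²h = πh³/27
dV/dt = πh²/9 · 1
At h = 34: dV/dt = 1156π/9 cm³/s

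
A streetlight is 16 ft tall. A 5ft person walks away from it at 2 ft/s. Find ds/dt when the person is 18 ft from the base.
10/11 ft/s

By similar triangles: 16/(x+s) = 5/s
Solving: s = 5x/11
ds/dt = 5/11 · dx/dt = 5/11 · 2 = 10/11 ft/s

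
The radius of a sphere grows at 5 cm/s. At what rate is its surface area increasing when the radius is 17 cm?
680π cm²/s

S = 4πr²
dS/dt = dS/dr · dr/dt = 8πr · 5
At r = 17: dS/dt = 680π cm²/s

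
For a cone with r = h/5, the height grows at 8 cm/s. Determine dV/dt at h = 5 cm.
8π cm³/s

V = (1/3)π(h/5)²h = πh³/75
dV/dt = πh²/25 · 8
At h = 5: dV/dt = 8π cm³/s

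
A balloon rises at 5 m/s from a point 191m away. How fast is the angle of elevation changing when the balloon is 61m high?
0.023755 rad/s

tan(θ) = y/191
sec²(θ) · dθ/dt = (1/191) · dy/dt
dθ/dt = cos²(θ)/191 · 5 = 191/(191² + 61²) · 5
dθ/dt = 0.023755 rad/s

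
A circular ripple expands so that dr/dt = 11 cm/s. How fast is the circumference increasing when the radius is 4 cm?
22π cm/s

C = 2πr
dC/dt = 2π · dr/dt = 2π · 11 = 22π cm/s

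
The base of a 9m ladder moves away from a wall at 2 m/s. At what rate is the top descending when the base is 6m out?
4√5/5 ≈ 1.789 m/s

x² + y² = 9²
2x·dx/dt + 2y·dy/dt = 0
dy/dt = -x/y · dx/dt = -6/(3√5) · 2 = -4√5/5 m/s
The top is descending at 4√5/5 ≈ 1.789 m/s.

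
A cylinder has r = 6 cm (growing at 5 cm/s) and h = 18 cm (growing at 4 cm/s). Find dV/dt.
1224π cm³/s

V = πr²h
dV/dt = 2πrh·dr/dt + πr²·dh/dt
= 2π(6)(18)(5) + π(6)²(4)
= 1224π cm³/s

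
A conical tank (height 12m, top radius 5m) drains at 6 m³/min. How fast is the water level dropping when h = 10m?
216/(625π) ≈ 0.11 m/min

r/h = 5/12, so r = (5/12)h
V = (1/3)πr²h = (1/3)π((5/12)h)²h = (25/432)πh³
dV/dh = (25/144)πh²
dh/dt = (dV/dt)/(dV/dh) = -6/((25/144)π·10²) = -216/(625π) m/min
The level is dropping at 216/(625π) ≈ 0.11 m/min.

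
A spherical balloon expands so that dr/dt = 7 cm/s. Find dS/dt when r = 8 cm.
448π cm²/s

S = 4πr²
dS/dt = dS/dr · dr/dt = 8πr · 7
At r = 8: dS/dt = 448π cm²/s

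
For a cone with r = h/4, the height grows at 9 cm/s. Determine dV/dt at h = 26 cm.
1521π/4 cm³/s

V = (1/3)π(h/4)²h = πh³/48
dV/dt = πh²/16 · 9
At h = 26: dV/dt = 1521π/4 cm³/s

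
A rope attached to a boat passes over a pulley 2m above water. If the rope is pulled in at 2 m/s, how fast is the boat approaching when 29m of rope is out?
58√93/279 ≈ 2.005 m/s

rope² = x² + 2²
x = √(29² - 2²) = 3√93
dx/dt = (rope/x) · d(rope)/dt = (29/(3√93)) · (-2) = -58√93/279 m/s
The boat approaches at 58√93/279 ≈ 2.005 m/s.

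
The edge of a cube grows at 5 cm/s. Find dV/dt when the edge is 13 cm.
2535 cm³/s

V = s³
dV/dt = 3s² · ds/dt = 3·13²·5 = 2535 cm³/s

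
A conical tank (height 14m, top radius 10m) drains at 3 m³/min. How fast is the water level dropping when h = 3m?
49/(75π) ≈ 0.208 m/min

r/h = 10/14, so r = (5/7)h
V = (1/3)πr²h = (1/3)π((5/7)h)²h = (25/147)πh³
dV/dh = (25/49)πh²
dh/dt = (dV/dt)/(dV/dh) = -3/((25/49)π·3²) = -49/(75π) m/min
The level is dropping at 49/(75π) ≈ 0.208 m/min.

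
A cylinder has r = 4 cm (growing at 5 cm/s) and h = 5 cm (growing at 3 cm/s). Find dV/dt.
248π cm³/s

V = πr²h
dV/dt = 2πrh·dr/dt + πr²·dh/dt
= 2π(4)(5)(5) + π(4)²(3)
= 248π cm³/s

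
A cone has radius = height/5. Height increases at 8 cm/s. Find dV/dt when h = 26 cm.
5408π/25 cm³/s

V = (1/3)π(h/5)²h = πh³/75
dV/dt = πh²/25 · 8
At h = 26: dV/dt = 5408π/25 cm³/s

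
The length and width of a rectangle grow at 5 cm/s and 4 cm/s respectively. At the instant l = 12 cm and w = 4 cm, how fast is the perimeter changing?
18 cm/s

P = 2(l + w)
dP/dt = 2(dl/dt + dw/dt) = 2(5 + 4) = 18 cm/s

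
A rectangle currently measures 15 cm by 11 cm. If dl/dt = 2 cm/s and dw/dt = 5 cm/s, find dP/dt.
14 cm/s

P = 2(l + w)
dP/dt = 2(dl/dt + dw/dt) = 2(2 + 5) = 14 cm/s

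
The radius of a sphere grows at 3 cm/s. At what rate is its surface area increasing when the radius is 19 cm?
456π cm²/s

S = 4πr²
dS/dt = dS/dr · dr/dt = 8πr · 3
At r = 19: dS/dt = 456π cm²/s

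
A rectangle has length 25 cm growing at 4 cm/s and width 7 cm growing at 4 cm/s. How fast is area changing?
128 cm²/s

A = lw
dA/dt = w·dl/dt + l·dw/dt = 7·4 + 25·4 = 128 cm²/s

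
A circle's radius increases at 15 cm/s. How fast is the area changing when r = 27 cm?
810π cm²/s

A = πr²
dA/dt = 2πr · dr/dt = 2π(27)(15) = 810π cm²/s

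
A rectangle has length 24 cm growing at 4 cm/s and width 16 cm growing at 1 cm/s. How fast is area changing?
88 cm²/s

A = lw
dA/dt = w·dl/dt + l·dw/dt = 16·4 + 24·1 = 88 cm²/s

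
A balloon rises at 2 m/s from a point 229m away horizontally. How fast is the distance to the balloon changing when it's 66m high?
132√56797/56797 ≈ 0.5539 m/s

z² = 229² + y²
z = √(229² + 66²) = √56797
dz/dt = y/z · dy/dt = 66/√56797 · 2 = 132√56797/56797 ≈ 0.5539 m/s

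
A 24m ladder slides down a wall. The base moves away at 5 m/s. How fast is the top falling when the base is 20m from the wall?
25√11/11 ≈ 7.538 m/s

x² + y² = 24²
2x·dx/dt + 2y·dy/dt = 0
dy/dt = -x/y · dx/dt = -20/(4√11) · 5 = -25√11/11 m/s
The top is descending at 25√11/11 ≈ 7.538 m/s.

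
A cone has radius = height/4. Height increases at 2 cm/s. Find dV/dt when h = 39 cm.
1521π/8 cm³/s

V = (1/3)π(h/4)²h = πh³/48
dV/dt = πh²/16 · 2
At h = 39: dV/dt = 1521π/8 cm³/s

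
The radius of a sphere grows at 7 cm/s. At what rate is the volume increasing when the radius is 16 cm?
7168π cm³/s

V = (4/3)πr³
dV/dt = dV/dr · dr/dt = 4πr² · 7
At r = 16: dV/dt = 7168π cm³/s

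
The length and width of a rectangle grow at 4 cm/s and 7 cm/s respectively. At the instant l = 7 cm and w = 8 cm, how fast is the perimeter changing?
22 cm/s

P = 2(l + w)
dP/dt = 2(dl/dt + dw/dt) = 2(4 + 7) = 22 cm/s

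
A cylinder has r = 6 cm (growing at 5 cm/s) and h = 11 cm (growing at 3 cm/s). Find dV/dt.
768π cm³/s

V = πr²h
dV/dt = 2πrh·dr/dt + πr²·dh/dt
= 2π(6)(11)(5) + π(6)²(3)
= 768π cm³/s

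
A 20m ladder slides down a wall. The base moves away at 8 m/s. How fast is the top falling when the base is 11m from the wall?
88√31/93 ≈ 5.268 m/s

x² + y² = 20²
2x·dx/dt + 2y·dy/dt = 0
dy/dt = -x/y · dx/dt = -11/(3√31) · 8 = -88√31/93 m/s
The top is descending at 88√31/93 ≈ 5.268 m/s.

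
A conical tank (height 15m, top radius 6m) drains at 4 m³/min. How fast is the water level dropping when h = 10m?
1/(4π) ≈ 0.07958 m/min

r/h = 6/15, so r = (2/5)h
V = (1/3)πr²h = (1/3)π((2/5)h)²h = (4/75)πh³
dV/dh = (4/25)πh²
dh/dt = (dV/dt)/(dV/dh) = -4/((4/25)π·10²) = -1/(4π) m/min
The level is dropping at 1/(4π) ≈ 0.07958 m/min.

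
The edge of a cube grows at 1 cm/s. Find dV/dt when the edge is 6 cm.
108 cm³/s

V = s³
dV/dt = 3s² · ds/dt = 3·6²·1 = 108 cm³/s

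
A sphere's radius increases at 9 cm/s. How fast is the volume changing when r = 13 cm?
6084π cm³/s

V = (4/3)πr³
dV/dt = dV/dr · dr/dt = 4πr² · 9
At r = 13: dV/dt = 6084π cm³/s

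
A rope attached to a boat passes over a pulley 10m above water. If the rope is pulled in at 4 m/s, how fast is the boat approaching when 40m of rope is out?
16√15/15 ≈ 4.131 m/s

rope² = x² + 10²
x = √(40² - 10²) = 10√15
dx/dt = (rope/x) · d(rope)/dt = (40/(10√15)) · (-4) = -16√15/15 m/s
The boat approaches at 16√15/15 ≈ 4.131 m/s.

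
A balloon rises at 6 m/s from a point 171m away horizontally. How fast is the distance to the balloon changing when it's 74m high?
444√34717/34717 ≈ 2.383 m/s

z² = 171² + y²
z = √(171² + 74²) = √34717
dz/dt = y/z · dy/dt = 74/√34717 · 6 = 444√34717/34717 ≈ 2.383 m/s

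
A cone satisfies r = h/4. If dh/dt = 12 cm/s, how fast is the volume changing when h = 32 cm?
768π cm³/s

V = (1/3)π(h/4)²h = πh³/48
dV/dt = πh²/16 · 12
At h = 32: dV/dt = 768π cm³/s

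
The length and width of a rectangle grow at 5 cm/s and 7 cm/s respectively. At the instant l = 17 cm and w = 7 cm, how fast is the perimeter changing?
24 cm/s

P = 2(l + w)
dP/dt = 2(dl/dt + dw/dt) = 2(5 + 7) = 24 cm/s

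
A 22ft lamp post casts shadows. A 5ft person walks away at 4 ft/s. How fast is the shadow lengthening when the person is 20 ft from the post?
20/17 ft/s

By similar triangles: 22/(x+s) = 5/s
Solving: s = 5x/17
ds/dt = 5/17 · dx/dt = 5/17 · 4 = 20/17 ft/s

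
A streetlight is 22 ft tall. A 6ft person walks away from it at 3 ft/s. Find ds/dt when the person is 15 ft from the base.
9/8 ft/s

By similar triangles: 22/(x+s) = 6/s
Solving: s = 6x/16
ds/dt = 6/16 · dx/dt = 3/8 · 3 = 9/8 ft/s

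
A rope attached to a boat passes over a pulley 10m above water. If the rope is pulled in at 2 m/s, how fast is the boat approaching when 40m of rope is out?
8√15/15 ≈ 2.066 m/s

rope² = x² + 10²
x = √(40² - 10²) = 10√15
dx/dt = (rope/x) · d(rope)/dt = (40/(10√15)) · (-2) = -8√15/15 m/s
The boat approaches at 8√15/15 ≈ 2.066 m/s.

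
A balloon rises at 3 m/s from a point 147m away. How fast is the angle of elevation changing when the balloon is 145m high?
0.010344 rad/s

tan(θ) = y/147
sec²(θ) · dθ/dt = (1/147) · dy/dt
dθ/dt = cos²(θ)/147 · 3 = 147/(147² + 145²) · 3
dθ/dt = 0.010344 rad/s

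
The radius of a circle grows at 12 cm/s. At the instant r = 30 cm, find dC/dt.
24π cm/s

C = 2πr
dC/dt = 2π · dr/dt = 2π · 12 = 24π cm/s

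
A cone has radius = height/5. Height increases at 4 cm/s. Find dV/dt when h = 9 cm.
324π/25 cm³/s

V = (1/3)π(h/5)²h = πh³/75
dV/dt = πh²/25 · 4
At h = 9: dV/dt = 324π/25 cm³/s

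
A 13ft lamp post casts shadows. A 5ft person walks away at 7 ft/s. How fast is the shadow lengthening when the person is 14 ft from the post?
35/8 ft/s

By similar triangles: 13/(x+s) = 5/s
Solving: s = 5x/8
ds/dt = 5/8 · dx/dt = 5/8 · 7 = 35/8 ft/s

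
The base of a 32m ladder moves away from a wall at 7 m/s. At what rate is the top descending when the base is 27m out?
189√295/295 ≈ 11 m/s

x² + y² = 32²
2x·dx/dt + 2y·dy/dt = 0
dy/dt = -x/y · dx/dt = -27/√295 · 7 = -189√295/295 m/s
The top is descending at 189√295/295 ≈ 11 m/s.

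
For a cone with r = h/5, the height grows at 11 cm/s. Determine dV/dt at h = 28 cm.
8624π/25 cm³/s

V = (1/3)π(h/5)²h = πh³/75
dV/dt = πh²/25 · 11
At h = 28: dV/dt = 8624π/25 cm³/s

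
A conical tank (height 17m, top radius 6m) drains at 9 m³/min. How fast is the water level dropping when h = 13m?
289/(676π) ≈ 0.1361 m/min

r/h = 6/17, so r = (6/17)h
V = (1/3)πr²h = (1/3)π((6/17)h)²h = (12/289)πh³
dV/dh = (36/289)πh²
dh/dt = (dV/dt)/(dV/dh) = -9/((36/289)π·13²) = -289/(676π) m/min
The level is dropping at 289/(676π) ≈ 0.1361 m/min.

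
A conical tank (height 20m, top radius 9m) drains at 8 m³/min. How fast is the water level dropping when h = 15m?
128/(729π) ≈ 0.05589 m/min

r/h = 9/20, so r = (9/20)h
V = (1/3)πr²h = (1/3)π((9/20)h)²h = (27/400)πh³
dV/dh = (81/400)πh²
dh/dt = (dV/dt)/(dV/dh) = -8/((81/400)π·15²) = -128/(729π) m/min
The level is dropping at 128/(729π) ≈ 0.05589 m/min.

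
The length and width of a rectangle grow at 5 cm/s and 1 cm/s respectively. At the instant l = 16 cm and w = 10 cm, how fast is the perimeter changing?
12 cm/s

P = 2(l + w)
dP/dt = 2(dl/dt + dw/dt) = 2(5 + 1) = 12 cm/s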